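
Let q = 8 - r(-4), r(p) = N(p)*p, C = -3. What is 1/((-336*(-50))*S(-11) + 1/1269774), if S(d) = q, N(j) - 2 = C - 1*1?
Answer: 1269774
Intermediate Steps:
N(j) = -2 (N(j) = 2 + (-3 - 1*1) = 2 + (-3 - 1) = 2 - 4 = -2)
r(p) = -2*p
q = 0 (q = 8 - (-2)*(-4) = 8 - 1*8 = 8 - 8 = 0)
S(d) = 0
1/((-336*(-50))*S(-11) + 1/1269774) = 1/(-336*(-50)*0 + 1/1269774) = 1/(16800*0 + 1/1269774) = 1/(0 + 1/1269774) = 1/(1/1269774) = 1269774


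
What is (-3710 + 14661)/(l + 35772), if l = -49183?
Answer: -10951/13411 ≈ -0.81657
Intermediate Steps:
(-3710 + 14661)/(l + 35772) = (-3710 + 14661)/(-49183 + 35772) = 10951/(-13411) = 10951*(-1/13411) = -10951/13411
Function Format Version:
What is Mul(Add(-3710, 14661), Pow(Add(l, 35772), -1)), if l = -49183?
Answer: Rational(-10951, 13411) ≈ -0.81657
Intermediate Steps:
Mul(Add(-3710, 14661), Pow(Add(l, 35772), -1)) = Mul(Add(-3710, 14661), Pow(Add(-49183, 35772), -1)) = Mul(10951, Pow(-13411, -1)) = Mul(10951, Rational(-1, 13411)) = Rational(-10951, 13411)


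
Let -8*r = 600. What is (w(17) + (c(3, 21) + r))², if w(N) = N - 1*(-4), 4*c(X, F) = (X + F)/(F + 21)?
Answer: 142129/49 ≈ 2900.6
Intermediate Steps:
r = -75 (r = -⅛*600 = -75)
c(X, F) = (F + X)/(4*(21 + F)) (c(X, F) = ((X + F)/(F + 21))/4 = ((F + X)/(21 + F))/4 = (F + X)/(4*(21 + F)))
w(N) = 4 + N (w(N) = N + 4 = 4 + N)
(w(17) + (c(3, 21) + r))² = ((4 + 17) + ((21 + 3)/(4*(21 + 21)) - 75))² = (21 + ((¼)*24/42 - 75))² = (21 + ((¼)*(1/42)*24 - 75))² = (21 + (⅐ - 75))² = (21 - 524/7)² = (-377/7)² = 142129/49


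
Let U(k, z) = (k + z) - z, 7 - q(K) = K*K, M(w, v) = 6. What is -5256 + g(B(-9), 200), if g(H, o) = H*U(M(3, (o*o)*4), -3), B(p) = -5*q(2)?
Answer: -5346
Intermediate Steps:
q(K) = 7 - K**2 (q(K) = 7 - K*K = 7 - K**2)
B(p) = -15 (B(p) = -5*(7 - 1*2**2) = -5*(7 - 1*4) = -5*(7 - 4) = -5*3 = -15)
U(k, z) = k
g(H, o) = 6*H (g(H, o) = H*6 = 6*H)
-5256 + g(B(-9), 200) = -5256 + 6*(-15) = -5256 - 90 = -5346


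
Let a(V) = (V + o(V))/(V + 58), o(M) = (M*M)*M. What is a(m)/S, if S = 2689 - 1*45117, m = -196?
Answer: -1882433/1463766 ≈ -1.2860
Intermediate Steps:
o(M) = M³ (o(M) = M²*M = M³)
a(V) = (V + V³)/(58 + V) (a(V) = (V + V³)/(V + 58) = (V + V³)/(58 + V))
S = -42428 (S = 2689 - 45117 = -42428)
a(m)/S = ((-196 + (-196)³)/(58 - 196))/(-42428) = ((-196 - 7529536)/(-138))*(-1/42428) = -1/138*(-7529732)*(-1/42428) = (3764866/69)*(-1/42428) = -1882433/1463766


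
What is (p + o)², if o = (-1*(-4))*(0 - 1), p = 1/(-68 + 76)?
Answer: 961/64 ≈ 15.016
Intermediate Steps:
p = ⅛ (p = 1/8 = ⅛ ≈ 0.12500)
o = -4 (o = 4*(-1) = -4)
(p + o)² = (⅛ - 4)² = (-31/8)² = 961/64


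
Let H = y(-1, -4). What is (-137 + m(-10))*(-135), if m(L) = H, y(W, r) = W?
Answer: 18630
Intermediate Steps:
H = -1
m(L) = -1
(-137 + m(-10))*(-135) = (-137 - 1)*(-135) = -138*(-135) = 18630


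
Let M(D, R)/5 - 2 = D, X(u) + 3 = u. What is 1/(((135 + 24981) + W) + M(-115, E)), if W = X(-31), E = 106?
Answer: 1/24517 ≈ 4.0788e-5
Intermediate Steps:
X(u) = -3 + u
W = -34 (W = -3 - 31 = -34)
M(D, R) = 10 + 5*D
1/(((135 + 24981) + W) + M(-115, E)) = 1/(((135 + 24981) - 34) + (10 + 5*(-115))) = 1/((25116 - 34) + (10 - 575)) = 1/(25082 - 565) = 1/24517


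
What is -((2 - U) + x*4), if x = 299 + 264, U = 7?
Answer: -2247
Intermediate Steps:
x = 563
-((2 - U) + x*4) = -((2 - 1*7) + 563*4) = -((2 - 7) + 2252) = -(-5 + 2252) = -1*2247 = -2247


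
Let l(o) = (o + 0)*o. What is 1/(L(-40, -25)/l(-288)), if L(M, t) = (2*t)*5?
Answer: -41472/125 ≈ -331.78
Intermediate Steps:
L(M, t) = 10*t
l(o) = o² (l(o) = o*o = o²)
1/(L(-40, -25)/l(-288)) = 1/((10*(-25))/((-288)²)) = 1/(-250/82944) = 1/(-250*1/82944) = 1/(-125/41472) = -41472/125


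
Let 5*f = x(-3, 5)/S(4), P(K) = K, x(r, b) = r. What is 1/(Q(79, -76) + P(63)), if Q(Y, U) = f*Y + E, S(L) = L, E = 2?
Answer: 20/1063 ≈ 0.018815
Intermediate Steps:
f = -3/20 (f = (-3/4)/5 = (-3*1/4)/5 = (1/5)*(-3/4) = -3/20 ≈ -0.15000)
Q(Y, U) = 2 - 3*Y/20 (Q(Y, U) = -3*Y/20 + 2 = 2 - 3*Y/20)
1/(Q(79, -76) + P(63)) = 1/((2 - 3/20*79) + 63) = 1/((2 - 237/20) + 63) = 1/(-197/20 + 63) = 1/(1063/20) = 20/1063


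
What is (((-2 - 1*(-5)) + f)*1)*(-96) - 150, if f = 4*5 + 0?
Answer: -2358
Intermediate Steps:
f = 20 (f = 20 + 0 = 20)
(((-2 - 1*(-5)) + f)*1)*(-96) - 150 = (((-2 - 1*(-5)) + 20)*1)*(-96) - 150 = (((-2 + 5) + 20)*1)*(-96) - 150 = ((3 + 20)*1)*(-96) - 150 = (23*1)*(-96) - 150 = 23*(-96) - 150 = -2208 - 150 = -2358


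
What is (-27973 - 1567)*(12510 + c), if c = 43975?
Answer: -1668566900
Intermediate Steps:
(-27973 - 1567)*(12510 + c) = (-27973 - 1567)*(12510 + 43975) = -29540*56485 = -1668566900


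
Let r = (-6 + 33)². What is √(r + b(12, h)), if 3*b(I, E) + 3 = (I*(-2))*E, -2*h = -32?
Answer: 10*√6 ≈ 24.495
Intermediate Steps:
h = 16 (h = -½*(-32) = 16)
b(I, E) = -1 - 2*E*I/3 (b(I, E) = -1 + ((I*(-2))*E)/3 = -1 + ((-2*I)*E)/3 = -1 + (-2*E*I)/3 = -1 - 2*E*I/3)
r = 729 (r = 27² = 729)
√(r + b(12, h)) = √(729 + (-1 - ⅔*16*12)) = √(729 + (-1 - 128)) = √(729 - 129) = √600 = 10*√6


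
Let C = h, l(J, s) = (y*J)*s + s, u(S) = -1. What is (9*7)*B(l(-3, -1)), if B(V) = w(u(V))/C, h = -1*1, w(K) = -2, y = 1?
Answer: 126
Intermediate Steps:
l(J, s) = s + J*s (l(J, s) = (1*J)*s + s = J*s + s = s + J*s)
h = -1
C = -1
B(V) = 2 (B(V) = -2/(-1) = -2*(-1) = 2)
(9*7)*B(l(-3, -1)) = (9*7)*2 = 63*2 = 126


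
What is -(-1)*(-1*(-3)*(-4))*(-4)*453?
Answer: 21744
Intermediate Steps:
-(-1)*(-1*(-3)*(-4))*(-4)*453 = -(-1)*(3*(-4))*(-4)*453 = -(-1)*(-12*(-4))*453 = -(-1)*48*453 = -1*(-48)*453 = 48*453 = 21744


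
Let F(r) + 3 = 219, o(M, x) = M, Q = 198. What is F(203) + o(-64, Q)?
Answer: 152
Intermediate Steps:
F(r) = 216 (F(r) = -3 + 219 = 216)
F(203) + o(-64, Q) = 216 - 64 = 152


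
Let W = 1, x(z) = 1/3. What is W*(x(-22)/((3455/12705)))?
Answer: 847/691 ≈ 1.2258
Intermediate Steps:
x(z) = ⅓
W*(x(-22)/((3455/12705))) = 1*(1/(3*((3455/12705)))) = 1*(1/(3*((3455*(1/12705))))) = 1*(1/(3*(691/2541))) = 1*((⅓)*(2541/691)) = 1*(847/691) = 847/691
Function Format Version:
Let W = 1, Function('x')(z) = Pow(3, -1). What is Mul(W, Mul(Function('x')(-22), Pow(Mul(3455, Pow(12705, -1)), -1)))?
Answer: Rational(847, 691) ≈ 1.2258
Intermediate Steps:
Function('x')(z) = Rational(1, 3)
Mul(W, Mul(Function('x')(-22), Pow(Mul(3455, Pow(12705, -1)), -1))) = Mul(1, Mul(Rational(1, 3), Pow(Mul(3455, Pow(12705, -1)), -1))) = Mul(1, Mul(Rational(1, 3), Pow(Mul(3455, Rational(1, 12705)), -1))) = Mul(1, Mul(Rational(1, 3), Pow(Rational(691, 2541), -1))) = Mul(1, Mul(Rational(1, 3), Rational(2541, 691))) = Mul(1, Rational(847, 691)) = Rational(847, 691)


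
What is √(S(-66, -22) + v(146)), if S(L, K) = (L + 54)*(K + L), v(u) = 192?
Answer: 4*√78 ≈ 35.327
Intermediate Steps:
S(L, K) = (54 + L)*(K + L)
√(S(-66, -22) + v(146)) = √(((-66)² + 54*(-22) + 54*(-66) - 22*(-66)) + 192) = √((4356 - 1188 - 3564 + 1452) + 192) = √(1056 + 192) = √1248 = 4*√78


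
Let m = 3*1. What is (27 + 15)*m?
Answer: 126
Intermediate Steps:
m = 3
(27 + 15)*m = (27 + 15)*3 = 42*3 = 126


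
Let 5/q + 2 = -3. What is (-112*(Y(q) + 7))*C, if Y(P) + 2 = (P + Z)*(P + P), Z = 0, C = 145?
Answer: -113680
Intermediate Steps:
q = -1 (q = 5/(-2 - 3) = 5/(-5) = 5*(-⅕) = -1)
Y(P) = -2 + 2*P² (Y(P) = -2 + (P + 0)*(P + P) = -2 + P*(2*P) = -2 + 2*P²)
(-112*(Y(q) + 7))*C = -112*((-2 + 2*(-1)²) + 7)*145 = -112*((-2 + 2*1) + 7)*145 = -112*((-2 + 2) + 7)*145 = -112*(0 + 7)*145 = -112*7*145 = -28*28*145 = -784*145 = -113680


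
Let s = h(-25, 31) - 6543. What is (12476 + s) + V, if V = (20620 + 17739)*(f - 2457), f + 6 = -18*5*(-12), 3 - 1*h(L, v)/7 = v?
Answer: -53044760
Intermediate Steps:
h(L, v) = 21 - 7*v
f = 1074 (f = -6 - 18*5*(-12) = -6 - 90*(-12) = -6 + 1080 = 1074)
s = -6739 (s = (21 - 7*31) - 6543 = (21 - 217) - 6543 = -196 - 6543 = -6739)
V = -53050497 (V = (20620 + 17739)*(1074 - 2457) = 38359*(-1383) = -53050497)
(12476 + s) + V = (12476 - 6739) - 53050497 = 5737 - 53050497 = -53044760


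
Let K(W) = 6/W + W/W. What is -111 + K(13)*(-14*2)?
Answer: -1975/13 ≈ -151.92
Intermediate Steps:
K(W) = 1 + 6/W (K(W) = 6/W + 1 = 1 + 6/W)
-111 + K(13)*(-14*2) = -111 + ((6 + 13)/13)*(-14*2) = -111 + ((1/13)*19)*(-28) = -111 + (19/13)*(-28) = -111 - 532/13 = -1975/13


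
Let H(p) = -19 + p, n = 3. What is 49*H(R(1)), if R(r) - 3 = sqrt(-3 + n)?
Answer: -784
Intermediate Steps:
R(r) = 3 (R(r) = 3 + sqrt(-3 + 3) = 3 + sqrt(0) = 3 + 0 = 3)
49*H(R(1)) = 49*(-19 + 3) = 49*(-16) = -784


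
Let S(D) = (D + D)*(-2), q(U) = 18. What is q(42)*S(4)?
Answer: -288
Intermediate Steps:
S(D) = -4*D (S(D) = (2*D)*(-2) = -4*D)
q(42)*S(4) = 18*(-4*4) = 18*(-16) = -288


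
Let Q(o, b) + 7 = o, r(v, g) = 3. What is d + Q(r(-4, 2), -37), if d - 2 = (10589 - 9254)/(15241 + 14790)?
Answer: -58727/30031 ≈ -1.9555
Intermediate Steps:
Q(o, b) = -7 + o
d = 61397/30031 (d = 2 + (10589 - 9254)/(15241 + 14790) = 2 + 1335/30031 = 61397/30031 ≈ 2.0445)
d + Q(r(-4, 2), -37) = 61397/30031 + (-7 + 3) = 61397/30031 - 4 = -58727/30031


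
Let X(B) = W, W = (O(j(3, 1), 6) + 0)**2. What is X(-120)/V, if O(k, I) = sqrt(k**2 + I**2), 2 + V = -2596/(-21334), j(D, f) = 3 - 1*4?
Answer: -394679/20036 ≈ -19.698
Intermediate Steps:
j(D, f) = -1 (j(D, f) = 3 - 4 = -1)
V = -20036/10667 (V = -2 - 2596/(-21334) = -2 - 2596*(-1/21334) = -2 + 1298/10667 = -20036/10667 ≈ -1.8783)
O(k, I) = sqrt(I**2 + k**2)
W = 37 (W = (sqrt(6**2 + (-1)**2) + 0)**2 = (sqrt(36 + 1) + 0)**2 = (sqrt(37) + 0)**2 = (sqrt(37))**2 = 37)
X(B) = 37
X(-120)/V = 37/(-20036/10667) = 37*(-10667/20036) = -394679/20036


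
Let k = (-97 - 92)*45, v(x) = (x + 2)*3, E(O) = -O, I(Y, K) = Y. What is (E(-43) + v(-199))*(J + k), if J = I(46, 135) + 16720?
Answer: -4527028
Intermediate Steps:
v(x) = 6 + 3*x (v(x) = (2 + x)*3 = 6 + 3*x)
k = -8505 (k = -189*45 = -8505)
J = 16766 (J = 46 + 16720 = 16766)
(E(-43) + v(-199))*(J + k) = (-1*(-43) + (6 + 3*(-199)))*(16766 - 8505) = (43 + (6 - 597))*8261 = (43 - 591)*8261 = -548*8261 = -4527028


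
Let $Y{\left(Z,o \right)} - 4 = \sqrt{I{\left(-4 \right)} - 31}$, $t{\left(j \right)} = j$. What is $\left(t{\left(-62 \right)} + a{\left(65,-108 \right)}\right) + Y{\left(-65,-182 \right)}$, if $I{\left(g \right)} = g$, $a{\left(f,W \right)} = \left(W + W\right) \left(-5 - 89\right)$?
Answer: $20246 + i \sqrt{35} \approx 20246.0 + 5.9161 i$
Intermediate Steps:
$a{\left(f,W \right)} = - 188 W$ ($a{\left(f,W \right)} = 2 W \left(-94\right) = - 188 W$)
$Y{\left(Z,o \right)} = 4 + i \sqrt{35}$ ($Y{\left(Z,o \right)} = 4 + \sqrt{-4 - 31} = 4 + \sqrt{-35} = 4 + i \sqrt{35}$)
$\left(t{\left(-62 \right)} + a{\left(65,-108 \right)}\right) + Y{\left(-65,-182 \right)} = \left(-62 - -20304\right) + \left(4 + i \sqrt{35}\right) = \left(-62 + 20304\right) + \left(4 + i \sqrt{35}\right) = 20242 + \left(4 + i \sqrt{35}\right) = 20246 + i \sqrt{35}$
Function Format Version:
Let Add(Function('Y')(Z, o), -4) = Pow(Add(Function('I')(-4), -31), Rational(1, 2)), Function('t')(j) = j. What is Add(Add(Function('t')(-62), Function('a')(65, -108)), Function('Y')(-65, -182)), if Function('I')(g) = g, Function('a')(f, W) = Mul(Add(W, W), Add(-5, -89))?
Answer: Add(20246, Mul(I, Pow(35, Rational(1, 2)))) ≈ Add(20246., Mul(5.9161, I))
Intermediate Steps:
Function('a')(f, W) = Mul(-188, W) (Function('a')(f, W) = Mul(Mul(2, W), -94) = Mul(-188, W))
Function('Y')(Z, o) = Add(4, Mul(I, Pow(35, Rational(1, 2)))) (Function('Y')(Z, o) = Add(4, Pow(Add(-4, -31), Rational(1, 2))) = Add(4, Pow(-35, Rational(1, 2))) = Add(4, Mul(I, Pow(35, Rational(1, 2)))))
Add(Add(Function('t')(-62), Function('a')(65, -108)), Function('Y')(-65, -182)) = Add(Add(-62, Mul(-188, -108)), Add(4, Mul(I, Pow(35, Rational(1, 2))))) = Add(Add(-62, 20304), Add(4, Mul(I, Pow(35, Rational(1, 2))))) = Add(20242, Add(4, Mul(I, Pow(35, Rational(1, 2))))) = Add(20246, Mul(I, Pow(35, Rational(1, 2))))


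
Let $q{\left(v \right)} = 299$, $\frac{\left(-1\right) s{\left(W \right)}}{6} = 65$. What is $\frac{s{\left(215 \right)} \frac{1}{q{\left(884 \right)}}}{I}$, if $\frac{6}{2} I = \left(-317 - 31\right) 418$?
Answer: $\frac{15}{557612} \approx 2.69 \cdot 10^{-5}$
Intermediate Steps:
$s{\left(W \right)} = -390$ ($s{\left(W \right)} = \left(-6\right) 65 = -390$)
$I = -48488$ ($I = \frac{\left(-317 - 31\right) 418}{3} = \frac{\left(-348\right) 418}{3} = \frac{1}{3} \left(-145464\right) = -48488$)
$\frac{s{\left(215 \right)} \frac{1}{q{\left(884 \right)}}}{I} = \frac{\left(-390\right) \frac{1}{299}}{-48488} = \left(-390\right) \frac{1}{299} \left(- \frac{1}{48488}\right) = \left(- \frac{30}{23}\right) \left(- \frac{1}{48488}\right) = \frac{15}{557612}$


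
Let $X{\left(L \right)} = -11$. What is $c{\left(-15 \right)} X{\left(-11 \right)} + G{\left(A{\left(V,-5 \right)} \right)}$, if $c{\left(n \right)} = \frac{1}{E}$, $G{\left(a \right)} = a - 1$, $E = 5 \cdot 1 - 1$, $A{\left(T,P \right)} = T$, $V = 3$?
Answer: $- \frac{3}{4} \approx -0.75$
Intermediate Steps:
$E = 4$ ($E = 5 - 1 = 4$)
$G{\left(a \right)} = -1 + a$ ($G{\left(a \right)} = a - 1 = -1 + a$)
$c{\left(n \right)} = \frac{1}{4}$
$c{\left(-15 \right)} X{\left(-11 \right)} + G{\left(A{\left(V,-5 \right)} \right)} = \frac{1}{4} \left(-11\right) + \left(-1 + 3\right) = - \frac{11}{4} + 2 = - \frac{3}{4}$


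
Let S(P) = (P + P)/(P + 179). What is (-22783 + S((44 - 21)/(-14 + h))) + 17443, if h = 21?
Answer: -3406897/638 ≈ -5340.0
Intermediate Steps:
S(P) = 2*P/(179 + P) (S(P) = (2*P)/(179 + P) = 2*P/(179 + P))
(-22783 + S((44 - 21)/(-14 + h))) + 17443 = (-22783 + 2*((44 - 21)/(-14 + 21))/(179 + (44 - 21)/(-14 + 21))) + 17443 = (-22783 + 2*(23/7)/(179 + 23/7)) + 17443 = (-22783 + 2*(23/7)/(1276/7)) + 17443 = (-22783 + 2*(23/7)*(7/1276)) + 17443 = (-22783 + 23/638) + 17443 = -14535531/638 + 17443 = -3406897/638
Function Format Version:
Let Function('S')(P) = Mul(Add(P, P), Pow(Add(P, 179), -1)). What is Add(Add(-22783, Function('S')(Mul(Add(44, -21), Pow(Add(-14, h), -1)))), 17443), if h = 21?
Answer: Rational(-3406897, 638) ≈ -5340.0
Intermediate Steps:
Function('S')(P) = Mul(2, P, Pow(Add(179, P), -1)) (Function('S')(P) = Mul(Mul(2, P), Pow(Add(179, P), -1)) = Mul(2, P, Pow(Add(179, P), -1)))
Add(Add(-22783, Function('S')(Mul(Add(44, -21), Pow(Add(-14, h), -1)))), 17443) = Add(Add(-22783, Mul(2, Mul(Add(44, -21), Pow(Add(-14, 21), -1)), Pow(Add(179, Mul(Add(44, -21), Pow(Add(-14, 21), -1))), -1))), 17443) = Add(Add(-22783, Mul(2, Mul(23, Pow(7, -1)), Pow(Add(179, Mul(23, Pow(7, -1))), -1))), 17443) = Add(Add(-22783, Mul(2, Mul(23, Rational(1, 7)), Pow(Add(179, Mul(23, Rational(1, 7))), -1))), 17443) = Add(Add(-22783, Mul(2, Rational(23, 7), Pow(Add(179, Rational(23, 7)), -1))), 17443) = Add(Add(-22783, Mul(2, Rational(23, 7), Pow(Rational(1276, 7), -1))), 17443) = Add(Add(-22783, Mul(2, Rational(23, 7), Rational(7, 1276))), 17443) = Add(Add(-22783, Rational(23, 638)), 17443) = Add(Rational(-14535531, 638), 17443) = Rational(-3406897, 638)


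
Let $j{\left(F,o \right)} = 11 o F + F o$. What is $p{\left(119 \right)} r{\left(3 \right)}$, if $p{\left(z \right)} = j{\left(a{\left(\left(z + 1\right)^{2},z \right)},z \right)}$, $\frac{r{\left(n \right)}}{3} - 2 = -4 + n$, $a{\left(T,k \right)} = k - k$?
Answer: $0$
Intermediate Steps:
$a{\left(T,k \right)} = 0$
$j{\left(F,o \right)} = 12 F o$ ($j{\left(F,o \right)} = 11 F o + F o = 12 F o$)
$r{\left(n \right)} = -6 + 3 n$ ($r{\left(n \right)} = 6 + 3 \left(-4 + n\right) = 6 + \left(-12 + 3 n\right) = -6 + 3 n$)
$p{\left(z \right)} = 0$ ($p{\left(z \right)} = 12 \cdot 0 z = 0$)
$p{\left(119 \right)} r{\left(3 \right)} = 0 \left(-6 + 3 \cdot 3\right) = 0 \left(-6 + 9\right) = 0 \cdot 3 = 0$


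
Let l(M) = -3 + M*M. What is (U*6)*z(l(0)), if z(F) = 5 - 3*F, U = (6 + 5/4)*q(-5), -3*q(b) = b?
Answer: 1015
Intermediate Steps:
q(b) = -b/3
l(M) = -3 + M**2
U = 145/12 (U = (6 + 5/4)*(-1/3*(-5)) = (6 + 5*(1/4))*(5/3) = (6 + 5/4)*(5/3) = (29/4)*(5/3) = 145/12 ≈ 12.083)
(U*6)*z(l(0)) = ((145/12)*6)*(5 - 3*(-3 + 0**2)) = 145*(5 - 3*(-3 + 0))/2 = 145*(5 - 3*(-3))/2 = 145*(5 + 9)/2 = (145/2)*14 = 1015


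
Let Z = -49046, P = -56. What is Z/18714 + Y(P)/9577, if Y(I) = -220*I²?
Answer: -6690438211/89611989 ≈ -74.660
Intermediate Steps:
Z/18714 + Y(P)/9577 = -49046/18714 - 220*(-56)²/9577 = -49046*1/18714 - 220*3136*(1/9577) = -24523/9357 - 689920*1/9577 = -24523/9357 - 689920/9577 = -6690438211/89611989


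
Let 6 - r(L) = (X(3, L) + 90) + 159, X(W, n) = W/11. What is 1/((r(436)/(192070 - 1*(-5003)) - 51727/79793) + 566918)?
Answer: 57658501593/32687604956943091 ≈ 1.7639e-6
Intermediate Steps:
X(W, n) = W/11 (X(W, n) = W*(1/11) = W/11)
r(L) = -2676/11 (r(L) = 6 - (((1/11)*3 + 90) + 159) = 6 - ((3/11 + 90) + 159) = 6 - (993/11 + 159) = 6 - 1*2742/11 = 6 - 2742/11 = -2676/11)
1/((r(436)/(192070 - 1*(-5003)) - 51727/79793) + 566918) = 1/((-2676/(11*(192070 - 1*(-5003))) - 51727/79793) + 566918) = 1/((-2676/(11*(192070 + 5003)) - 51727*1/79793) + 566918) = 1/((-2676/11/197073 - 51727/79793) + 566918) = 1/((-2676/11*1/197073 - 51727/79793) + 566918) = 1/((-892/722601 - 51727/79793) + 566918) = 1/(-37449157283/57658501593 + 566918) = 1/(32687604956943091/57658501593) = 57658501593/32687604956943091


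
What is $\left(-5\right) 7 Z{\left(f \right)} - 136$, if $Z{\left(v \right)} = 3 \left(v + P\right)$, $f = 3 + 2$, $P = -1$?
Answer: $-556$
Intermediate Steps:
$f = 5$
$Z{\left(v \right)} = -3 + 3 v$ ($Z{\left(v \right)} = 3 \left(v - 1\right) = 3 \left(-1 + v\right) = -3 + 3 v$)
$\left(-5\right) 7 Z{\left(f \right)} - 136 = \left(-5\right) 7 \left(-3 + 3 \cdot 5\right) - 136 = - 35 \left(-3 + 15\right) - 136 = \left(-35\right) 12 - 136 = -420 - 136 = -556$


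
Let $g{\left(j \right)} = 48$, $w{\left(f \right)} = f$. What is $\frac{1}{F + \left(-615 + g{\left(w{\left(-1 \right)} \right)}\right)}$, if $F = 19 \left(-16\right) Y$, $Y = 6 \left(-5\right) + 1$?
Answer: $\frac{1}{8249} \approx 0.00012123$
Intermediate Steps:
$Y = -29$ ($Y = -30 + 1 = -29$)
$F = 8816$ ($F = 19 \left(-16\right) \left(-29\right) = \left(-304\right) \left(-29\right) = 8816$)
$\frac{1}{F + \left(-615 + g{\left(w{\left(-1 \right)} \right)}\right)} = \frac{1}{8816 + \left(-615 + 48\right)} = \frac{1}{8816 - 567} = \frac{1}{8249}$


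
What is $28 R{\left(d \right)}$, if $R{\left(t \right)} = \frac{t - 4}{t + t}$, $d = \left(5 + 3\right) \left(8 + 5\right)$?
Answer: $\frac{175}{13} \approx 13.462$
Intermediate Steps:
$d = 104$ ($d = 8 \cdot 13 = 104$)
$R{\left(t \right)} = \frac{-4 + t}{2 t}$
$28 R{\left(d \right)} = 28 \frac{-4 + 104}{2 \cdot 104} = 28 \cdot \frac{1}{2} \cdot \frac{1}{104} \cdot 100 = 28 \cdot \frac{25}{52} = \frac{175}{13}$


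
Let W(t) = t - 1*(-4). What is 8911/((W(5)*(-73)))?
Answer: -8911/657 ≈ -13.563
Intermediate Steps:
W(t) = 4 + t (W(t) = t + 4 = 4 + t)
8911/((W(5)*(-73))) = 8911/(((4 + 5)*(-73))) = 8911/((9*(-73))) = 8911/(-657) = 8911*(-1/657) = -8911/657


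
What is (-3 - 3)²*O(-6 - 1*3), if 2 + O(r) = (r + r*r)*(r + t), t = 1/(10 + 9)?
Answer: -442008/19 ≈ -23264.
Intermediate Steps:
t = 1/19 ≈ 0.052632
O(r) = -2 + (1/19 + r)*(r + r²) (O(r) = -2 + (r + r*r)*(r + 1/19) = -2 + (r + r²)*(1/19 + r) = -2 + (1/19 + r)*(r + r²))
(-3 - 3)²*O(-6 - 1*3) = (-3 - 3)²*(-2 + (-6 - 1*3)³ + (-6 - 1*3)/19 + 20*(-6 - 1*3)²/19) = (-6)²*(-2 + (-6 - 3)³ + (-6 - 3)/19 + 20*(-6 - 3)²/19) = 36*(-2 + (-9)³ + (1/19)*(-9) + (20/19)*(-9)²) = 36*(-2 - 729 - 9/19 + (20/19)*81) = 36*(-2 - 729 - 9/19 + 1620/19) = 36*(-12278/19) = -442008/19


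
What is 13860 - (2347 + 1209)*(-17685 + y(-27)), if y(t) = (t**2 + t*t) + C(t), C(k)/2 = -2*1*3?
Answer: 57759744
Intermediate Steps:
C(k) = -12 (C(k) = 2*(-2*1*3) = 2*(-2*3) = 2*(-6) = -12)
y(t) = -12 + 2*t**2 (y(t) = (t**2 + t*t) - 12 = (t**2 + t**2) - 12 = 2*t**2 - 12 = -12 + 2*t**2)
13860 - (2347 + 1209)*(-17685 + y(-27)) = 13860 - (2347 + 1209)*(-17685 + (-12 + 2*(-27)**2)) = 13860 - 3556*(-17685 + (-12 + 2*729)) = 13860 - 3556*(-17685 + (-12 + 1458)) = 13860 - 3556*(-17685 + 1446) = 13860 - 3556*(-16239) = 13860 - 1*(-57745884) = 13860 + 57745884 = 57759744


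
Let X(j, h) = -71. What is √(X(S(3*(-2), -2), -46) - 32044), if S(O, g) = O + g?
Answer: I*√32115 ≈ 179.21*I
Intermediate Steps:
√(X(S(3*(-2), -2), -46) - 32044) = √(-71 - 32044) = √(-32115) = I*√32115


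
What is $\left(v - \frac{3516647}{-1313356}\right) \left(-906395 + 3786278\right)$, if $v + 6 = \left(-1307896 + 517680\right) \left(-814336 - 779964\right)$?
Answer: $\frac{4765112645215279808150613}{1313356} \approx 3.6282 \cdot 10^{18}$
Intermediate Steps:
$v = 1259841368794$ ($v = -6 + \left(-1307896 + 517680\right) \left(-814336 - 779964\right) = -6 - -1259841368800 = -6 + 1259841368800 = 1259841368794$)
$\left(v - \frac{3516647}{-1313356}\right) \left(-906395 + 3786278\right) = \left(1259841368794 - \frac{3516647}{-1313356}\right) \left(-906395 + 3786278\right) = \left(1259841368794 - - \frac{3516647}{1313356}\right) 2879883 = \left(1259841368794 + \frac{3516647}{1313356}\right) 2879883 = \frac{1654620220757329311}{1313356} \cdot 2879883 = \frac{4765112645215279808150613}{1313356}$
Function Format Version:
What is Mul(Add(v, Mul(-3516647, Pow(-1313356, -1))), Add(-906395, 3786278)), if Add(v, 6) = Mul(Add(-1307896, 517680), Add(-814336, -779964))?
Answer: Rational(4765112645215279808150613, 1313356) ≈ 3.6282e+18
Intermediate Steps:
v = 1259841368794 (v = Add(-6, Mul(Add(-1307896, 517680), Add(-814336, -779964))) = Add(-6, Mul(-790216, -1594300)) = Add(-6, 1259841368800) = 1259841368794)
Mul(Add(v, Mul(-3516647, Pow(-1313356, -1))), Add(-906395, 3786278)) = Mul(Add(1259841368794, Mul(-3516647, Pow(-1313356, -1))), Add(-906395, 3786278)) = Mul(Add(1259841368794, Mul(-3516647, Rational(-1, 1313356))), 2879883) = Mul(Add(1259841368794, Rational(3516647, 1313356)), 2879883) = Mul(Rational(1654620220757329311, 1313356), 2879883) = Rational(4765112645215279808150613, 1313356)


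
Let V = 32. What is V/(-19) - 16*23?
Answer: -7024/19 ≈ -369.68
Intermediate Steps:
V/(-19) - 16*23 = 32/(-19) - 16*23 = 32*(-1/19) - 368 = -32/19 - 368 = -7024/19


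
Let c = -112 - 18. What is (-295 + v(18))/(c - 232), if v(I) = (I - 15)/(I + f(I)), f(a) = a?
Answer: 3539/4344 ≈ 0.81469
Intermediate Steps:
c = -130
v(I) = (-15 + I)/(2*I) (v(I) = (I - 15)/(I + I) = (-15 + I)/((2*I)) = (-15 + I)*(1/(2*I)) = (-15 + I)/(2*I))
(-295 + v(18))/(c - 232) = (-295 + (½)*(-15 + 18)/18)/(-130 - 232) = (-295 + (½)*(1/18)*3)/(-362) = -(-295 + 1/12)/362 = -1/362*(-3539/12) = 3539/4344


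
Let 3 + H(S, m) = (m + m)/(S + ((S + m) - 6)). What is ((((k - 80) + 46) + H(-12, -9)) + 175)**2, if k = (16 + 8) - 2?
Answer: 4351396/169 ≈ 25748.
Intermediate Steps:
k = 22 (k = 24 - 2 = 22)
H(S, m) = -3 + 2*m/(-6 + m + 2*S) (H(S, m) = -3 + (m + m)/(S + ((S + m) - 6)) = -3 + (2*m)/(S + (-6 + S + m)) = -3 + (2*m)/(-6 + m + 2*S) = -3 + 2*m/(-6 + m + 2*S))
((((k - 80) + 46) + H(-12, -9)) + 175)**2 = ((((22 - 80) + 46) + (18 - 1*(-9) - 6*(-12))/(-6 - 9 + 2*(-12))) + 175)**2 = (((-58 + 46) + (18 + 9 + 72)/(-6 - 9 - 24)) + 175)**2 = ((-12 + 99/(-39)) + 175)**2 = ((-12 - 1/39*99) + 175)**2 = ((-12 - 33/13) + 175)**2 = (-189/13 + 175)**2 = (2086/13)**2 = 4351396/169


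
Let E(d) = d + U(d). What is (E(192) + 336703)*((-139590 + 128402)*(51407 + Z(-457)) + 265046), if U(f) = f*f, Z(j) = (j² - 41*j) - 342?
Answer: -1165112330863578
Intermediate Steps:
Z(j) = -342 + j² - 41*j
U(f) = f²
E(d) = d + d²
(E(192) + 336703)*((-139590 + 128402)*(51407 + Z(-457)) + 265046) = (192*(1 + 192) + 336703)*((-139590 + 128402)*(51407 + (-342 + (-457)² - 41*(-457))) + 265046) = (192*193 + 336703)*(-11188*(51407 + (-342 + 208849 + 18737)) + 265046) = (37056 + 336703)*(-11188*(51407 + 227244) + 265046) = 373759*(-11188*278651 + 265046) = 373759*(-3117547388 + 265046) = 373759*(-3117282342) = -1165112330863578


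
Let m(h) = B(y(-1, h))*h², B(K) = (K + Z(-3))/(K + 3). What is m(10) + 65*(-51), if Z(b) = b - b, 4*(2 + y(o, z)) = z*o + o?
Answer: -21305/7 ≈ -3043.6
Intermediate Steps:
y(o, z) = -2 + o/4 + o*z/4 (y(o, z) = -2 + (z*o + o)/4 = -2 + (o*z + o)/4 = -2 + (o + o*z)/4 = -2 + (o/4 + o*z/4) = -2 + o/4 + o*z/4)
Z(b) = 0
B(K) = K/(3 + K) (B(K) = (K + 0)/(K + 3) = K/(3 + K))
m(h) = h²*(-9/4 - h/4)/(¾ - h/4) (m(h) = ((-2 + (¼)*(-1) + (¼)*(-1)*h)/(3 + (-2 + (¼)*(-1) + (¼)*(-1)*h)))*h² = ((-2 - ¼ - h/4)/(3 + (-2 - ¼ - h/4)))*h² = ((-9/4 - h/4)/(3 + (-9/4 - h/4)))*h² = ((-9/4 - h/4)/(¾ - h/4))*h² = h²*(-9/4 - h/4)/(¾ - h/4))
m(10) + 65*(-51) = 10²*(9 + 10)/(-3 + 10) + 65*(-51) = 100*19/7 - 3315 = 100*(⅐)*19 - 3315 = 1900/7 - 3315 = -21305/7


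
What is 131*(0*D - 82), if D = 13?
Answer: -10742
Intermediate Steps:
131*(0*D - 82) = 131*(0*13 - 82) = 131*(0 - 82) = 131*(-82) = -10742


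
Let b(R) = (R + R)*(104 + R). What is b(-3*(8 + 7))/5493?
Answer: -1770/1831 ≈ -0.96668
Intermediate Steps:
b(R) = 2*R*(104 + R) (b(R) = (2*R)*(104 + R) = 2*R*(104 + R))
b(-3*(8 + 7))/5493 = (2*(-3*(8 + 7))*(104 - 3*(8 + 7)))/5493 = (2*(-3*15)*(104 - 3*15))*(1/5493) = (2*(-45)*(104 - 45))*(1/5493) = (2*(-45)*59)*(1/5493) = -5310*1/5493 = -1770/1831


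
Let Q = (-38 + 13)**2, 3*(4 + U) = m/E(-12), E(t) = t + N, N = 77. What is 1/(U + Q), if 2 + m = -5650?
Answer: 65/38481 ≈ 0.0016891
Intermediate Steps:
m = -5652 (m = -2 - 5650 = -5652)
E(t) = 77 + t (E(t) = t + 77 = 77 + t)
U = -2144/65 (U = -4 + (-5652/(77 - 12))/3 = -4 + (-5652/65)/3 = -4 + (-5652*1/65)/3 = -4 + (1/3)*(-5652/65) = -4 - 1884/65 = -2144/65 ≈ -32.985)
Q = 625 (Q = (-25)**2 = 625)
1/(U + Q) = 1/(-2144/65 + 625) = 1/(38481/65) = 65/38481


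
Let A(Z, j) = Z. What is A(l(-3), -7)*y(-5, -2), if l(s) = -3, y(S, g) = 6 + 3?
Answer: -27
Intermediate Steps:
y(S, g) = 9
A(l(-3), -7)*y(-5, -2) = -3*9 = -27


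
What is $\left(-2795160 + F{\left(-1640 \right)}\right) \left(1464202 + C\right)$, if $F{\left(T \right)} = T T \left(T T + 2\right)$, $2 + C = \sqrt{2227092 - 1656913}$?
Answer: $10591950679423368000 + 7233950744040 \sqrt{570179} \approx 1.0597 \cdot 10^{19}$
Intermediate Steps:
$C = -2 + \sqrt{570179}$ ($C = -2 + \sqrt{2227092 - 1656913} = -2 + \sqrt{570179} \approx 753.1$)
$F{\left(T \right)} = T^{2} \left(2 + T^{2}\right)$ ($F{\left(T \right)} = T^{2} \left(T^{2} + 2\right) = T^{2} \left(2 + T^{2}\right)$)
$\left(-2795160 + F{\left(-1640 \right)}\right) \left(1464202 + C\right) = \left(-2795160 + \left(-1640\right)^{2} \left(2 + \left(-1640\right)^{2}\right)\right) \left(1464202 - \left(2 - \sqrt{570179}\right)\right) = \left(-2795160 + 2689600 \left(2 + 2689600\right)\right) \left(1464200 + \sqrt{570179}\right) = \left(-2795160 + 2689600 \cdot 2689602\right) \left(1464200 + \sqrt{570179}\right) = \left(-2795160 + 7233953539200\right) \left(1464200 + \sqrt{570179}\right) = 7233950744040 \left(1464200 + \sqrt{570179}\right) = 10591950679423368000 + 7233950744040 \sqrt{570179}$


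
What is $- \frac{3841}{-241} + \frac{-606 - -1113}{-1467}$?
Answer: $\frac{1837520}{117849} \approx 15.592$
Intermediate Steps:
$- \frac{3841}{-241} + \frac{-606 - -1113}{-1467} = \left(-3841\right) \left(- \frac{1}{241}\right) + \left(-606 + 1113\right) \left(- \frac{1}{1467}\right) = \frac{3841}{241} + 507 \left(- \frac{1}{1467}\right) = \frac{3841}{241} - \frac{169}{489} = \frac{1837520}{117849}$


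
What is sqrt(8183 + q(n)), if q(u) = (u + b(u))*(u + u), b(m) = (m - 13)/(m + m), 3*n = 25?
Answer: sqrt(74855)/3 ≈ 91.199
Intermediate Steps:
n = 25/3 (n = (1/3)*25 = 25/3 ≈ 8.3333)
b(m) = (-13 + m)/(2*m) (b(m) = (-13 + m)/((2*m)) = (-13 + m)*(1/(2*m)) = (-13 + m)/(2*m))
q(u) = 2*u*(u + (-13 + u)/(2*u)) (q(u) = (u + (-13 + u)/(2*u))*(u + u) = (u + (-13 + u)/(2*u))*(2*u) = 2*u*(u + (-13 + u)/(2*u)))
sqrt(8183 + q(n)) = sqrt(8183 + (-13 + 25/3 + 2*(25/3)**2)) = sqrt(8183 + (-13 + 25/3 + 2*(625/9))) = sqrt(8183 + (-13 + 25/3 + 1250/9)) = sqrt(8183 + 1208/9) = sqrt(74855/9) = sqrt(74855)/3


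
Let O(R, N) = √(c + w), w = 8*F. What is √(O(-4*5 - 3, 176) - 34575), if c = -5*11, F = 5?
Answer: √(-34575 + I*√15) ≈ 0.01 + 185.94*I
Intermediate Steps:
w = 40 (w = 8*5 = 40)
c = -55
O(R, N) = I*√15 (O(R, N) = √(-55 + 40) = √(-15) = I*√15)
√(O(-4*5 - 3, 176) - 34575) = √(I*√15 - 34575) = √(-34575 + I*√15)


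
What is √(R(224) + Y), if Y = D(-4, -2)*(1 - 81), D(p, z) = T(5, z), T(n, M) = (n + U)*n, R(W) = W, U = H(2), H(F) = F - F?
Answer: 4*I*√111 ≈ 42.143*I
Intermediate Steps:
H(F) = 0
U = 0
T(n, M) = n² (T(n, M) = (n + 0)*n = n*n = n²)
D(p, z) = 25 (D(p, z) = 5² = 25)
Y = -2000 (Y = 25*(1 - 81) = 25*(-80) = -2000)
√(R(224) + Y) = √(224 - 2000) = √(-1776) = 4*I*√111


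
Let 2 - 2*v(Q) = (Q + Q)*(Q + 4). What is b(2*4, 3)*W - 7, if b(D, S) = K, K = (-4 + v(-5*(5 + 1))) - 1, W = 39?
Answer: -30583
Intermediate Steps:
v(Q) = 1 - Q*(4 + Q) (v(Q) = 1 - (Q + Q)*(Q + 4)/2 = 1 - 2*Q*(4 + Q)/2 = 1 - Q*(4 + Q))
K = -784 (K = (-4 + (1 - (-5*(5 + 1))² - (-20)*(5 + 1))) - 1 = (-4 + (1 - (-5*6)² - (-20)*6)) - 1 = (-4 + (1 - 1*(-30)² - 4*(-30))) - 1 = (-4 + (1 - 1*900 + 120)) - 1 = (-4 + (1 - 900 + 120)) - 1 = (-4 - 779) - 1 = -783 - 1 = -784)
b(D, S) = -784
b(2*4, 3)*W - 7 = -784*39 - 7 = -30576 - 7 = -30583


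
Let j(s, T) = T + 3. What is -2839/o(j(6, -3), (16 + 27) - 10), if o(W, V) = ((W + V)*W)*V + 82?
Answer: -2839/82 ≈ -34.622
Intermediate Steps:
j(s, T) = 3 + T
o(W, V) = 82 + V*W*(V + W) (o(W, V) = ((V + W)*W)*V + 82 = (W*(V + W))*V + 82 = V*W*(V + W) + 82 = 82 + V*W*(V + W))
-2839/o(j(6, -3), (16 + 27) - 10) = -2839/(82 + ((16 + 27) - 10)*(3 - 3)² + (3 - 3)*((16 + 27) - 10)²) = -2839/(82 + (43 - 10)*0² + 0*(43 - 10)²) = -2839/(82 + 33*0 + 0*33²) = -2839/(82 + 0 + 0*1089) = -2839/(82 + 0 + 0) = -2839/82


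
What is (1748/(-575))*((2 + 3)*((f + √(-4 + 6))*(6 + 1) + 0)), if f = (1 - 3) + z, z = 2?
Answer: -532*√2/5 ≈ -150.47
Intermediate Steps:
f = 0 (f = (1 - 3) + 2 = -2 + 2 = 0)
(1748/(-575))*((2 + 3)*((f + √(-4 + 6))*(6 + 1) + 0)) = (1748/(-575))*((2 + 3)*((0 + √(-4 + 6))*(6 + 1) + 0)) = (1748*(-1/575))*(5*((0 + √2)*7 + 0)) = -76*(√2*7 + 0)/5 = -76*(7*√2 + 0)/5 = -76*7*√2/5 = -532*√2/5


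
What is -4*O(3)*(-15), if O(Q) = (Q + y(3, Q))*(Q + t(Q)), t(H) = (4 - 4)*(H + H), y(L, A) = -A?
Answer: 0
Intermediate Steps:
t(H) = 0 (t(H) = 0*(2*H) = 0)
O(Q) = 0 (O(Q) = (Q - Q)*(Q + 0) = 0*Q = 0)
-4*O(3)*(-15) = -4*0*(-15) = 0*(-15) = 0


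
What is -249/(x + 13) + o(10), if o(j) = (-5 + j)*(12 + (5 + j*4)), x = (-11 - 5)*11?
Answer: 46704/163 ≈ 286.53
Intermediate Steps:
x = -176 (x = -16*11 = -176)
o(j) = (-5 + j)*(17 + 4*j) (o(j) = (-5 + j)*(12 + (5 + 4*j)) = (-5 + j)*(17 + 4*j))
-249/(x + 13) + o(10) = -249/(-176 + 13) + (-85 - 3*10 + 4*10**2) = -249/(-163) + (-85 - 30 + 4*100) = -1/163*(-249) + (-85 - 30 + 400) = 249/163 + 285 = 46704/163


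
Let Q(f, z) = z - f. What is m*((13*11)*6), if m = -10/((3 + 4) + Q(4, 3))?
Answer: -1430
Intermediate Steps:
m = -5/3 (m = -10/((3 + 4) + (3 - 1*4)) = -10/(7 + (3 - 4)) = -10/(7 - 1) = -10/6 = -10*⅙ = -5/3 ≈ -1.6667)
m*((13*11)*6) = -5*13*11*6/3 = -715*6/3 = -5/3*858 = -1430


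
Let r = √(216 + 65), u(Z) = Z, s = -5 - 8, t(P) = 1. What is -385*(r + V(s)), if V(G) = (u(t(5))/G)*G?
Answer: -385 - 385*√281 ≈ -6838.8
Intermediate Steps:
s = -13
V(G) = 1 (V(G) = (1/G)*G = G/G = 1)
r = √281 ≈ 16.763
-385*(r + V(s)) = -385*(√281 + 1) = -385*(1 + √281) = -385 - 385*√281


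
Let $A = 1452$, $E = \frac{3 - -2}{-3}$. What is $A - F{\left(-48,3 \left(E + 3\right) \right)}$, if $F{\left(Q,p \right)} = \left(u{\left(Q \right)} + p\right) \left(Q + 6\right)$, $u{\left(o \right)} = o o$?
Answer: $98388$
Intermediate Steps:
$E = - \frac{5}{3}$ ($E = \left(3 + 2\right) \left(- \frac{1}{3}\right) = 5 \left(- \frac{1}{3}\right) = - \frac{5}{3} \approx -1.6667$)
$u{\left(o \right)} = o^{2}$
$F{\left(Q,p \right)} = \left(6 + Q\right) \left(p + Q^{2}\right)$ ($F{\left(Q,p \right)} = \left(Q^{2} + p\right) \left(Q + 6\right) = \left(p + Q^{2}\right) \left(6 + Q\right) = \left(6 + Q\right) \left(p + Q^{2}\right)$)
$A - F{\left(-48,3 \left(E + 3\right) \right)} = 1452 - \left(\left(-48\right)^{3} + 6 \cdot 3 \left(- \frac{5}{3} + 3\right) + 6 \left(-48\right)^{2} - 48 \cdot 3 \left(- \frac{5}{3} + 3\right)\right) = 1452 - \left(-110592 + 6 \cdot 3 \cdot \frac{4}{3} + 6 \cdot 2304 - 48 \cdot 3 \cdot \frac{4}{3}\right) = 1452 - \left(-110592 + 6 \cdot 4 + 13824 - 192\right) = 1452 - \left(-110592 + 24 + 13824 - 192\right) = 1452 - -96936 = 1452 + 96936 = 98388$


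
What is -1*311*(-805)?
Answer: 250355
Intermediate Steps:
-1*311*(-805) = -311*(-805) = 250355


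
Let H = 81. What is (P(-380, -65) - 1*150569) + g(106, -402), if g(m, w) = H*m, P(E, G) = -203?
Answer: -142186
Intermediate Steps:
g(m, w) = 81*m
(P(-380, -65) - 1*150569) + g(106, -402) = (-203 - 1*150569) + 81*106 = (-203 - 150569) + 8586 = -150772 + 8586 = -142186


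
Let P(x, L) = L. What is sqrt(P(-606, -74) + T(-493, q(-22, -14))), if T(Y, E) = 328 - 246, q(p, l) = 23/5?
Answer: 2*sqrt(2) ≈ 2.8284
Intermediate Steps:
q(p, l) = 23/5 (q(p, l) = 23*(1/5) = 23/5)
T(Y, E) = 82
sqrt(P(-606, -74) + T(-493, q(-22, -14))) = sqrt(-74 + 82) = sqrt(8) = 2*sqrt(2)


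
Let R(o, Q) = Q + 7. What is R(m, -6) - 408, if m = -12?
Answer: -407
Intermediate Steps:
R(o, Q) = 7 + Q
R(m, -6) - 408 = (7 - 6) - 408 = 1 - 408 = -407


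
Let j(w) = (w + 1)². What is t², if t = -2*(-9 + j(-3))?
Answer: 100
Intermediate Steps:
j(w) = (1 + w)²
t = 10 (t = -2*(-9 + (1 - 3)²) = -2*(-9 + (-2)²) = -2*(-9 + 4) = -2*(-5) = 10)
t² = 10² = 100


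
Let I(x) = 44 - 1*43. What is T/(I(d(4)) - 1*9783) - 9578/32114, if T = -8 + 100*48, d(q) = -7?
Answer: -61895571/78534787 ≈ -0.78813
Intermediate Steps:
I(x) = 1 (I(x) = 44 - 43 = 1)
T = 4792 (T = -8 + 4800 = 4792)
T/(I(d(4)) - 1*9783) - 9578/32114 = 4792/(1 - 1*9783) - 9578/32114 = 4792/(1 - 9783) - 9578*1/32114 = 4792/(-9782) - 4789/16057 = 4792*(-1/9782) - 4789/16057 = -2396/4891 - 4789/16057 = -61895571/78534787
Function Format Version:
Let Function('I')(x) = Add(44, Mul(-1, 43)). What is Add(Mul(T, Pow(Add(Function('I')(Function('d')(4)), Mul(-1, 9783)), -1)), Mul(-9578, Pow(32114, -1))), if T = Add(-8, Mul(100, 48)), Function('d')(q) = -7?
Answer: Rational(-61895571, 78534787) ≈ -0.78813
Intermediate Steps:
Function('I')(x) = 1 (Function('I')(x) = Add(44, -43) = 1)
T = 4792 (T = Add(-8, 4800) = 4792)
Add(Mul(T, Pow(Add(Function('I')(Function('d')(4)), Mul(-1, 9783)), -1)), Mul(-9578, Pow(32114, -1))) = Add(Mul(4792, Pow(Add(1, Mul(-1, 9783)), -1)), Mul(-9578, Pow(32114, -1))) = Add(Mul(4792, Pow(Add(1, -9783), -1)), Mul(-9578, Rational(1, 32114))) = Add(Mul(4792, Pow(-9782, -1)), Rational(-4789, 16057)) = Add(Mul(4792, Rational(-1, 9782)), Rational(-4789, 16057)) = Add(Rational(-2396, 4891), Rational(-4789, 16057)) = Rational(-61895571, 78534787)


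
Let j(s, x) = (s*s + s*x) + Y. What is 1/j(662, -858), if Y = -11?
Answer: -1/129763 ≈ -7.7064e-6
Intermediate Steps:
j(s, x) = -11 + s² + s*x (j(s, x) = (s*s + s*x) - 11 = (s² + s*x) - 11 = -11 + s² + s*x)
1/j(662, -858) = 1/(-11 + 662² + 662*(-858)) = 1/(-11 + 438244 - 567996) = 1/(-129763) = -1/129763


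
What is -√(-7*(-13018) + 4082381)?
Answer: -3*√463723 ≈ -2042.9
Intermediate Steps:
-√(-7*(-13018) + 4082381) = -√(91126 + 4082381) = -√4173507 = -3*√463723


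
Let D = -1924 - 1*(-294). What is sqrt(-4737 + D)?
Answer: I*sqrt(6367) ≈ 79.793*I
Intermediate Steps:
D = -1630 (D = -1924 + 294 = -1630)
sqrt(-4737 + D) = sqrt(-4737 - 1630) = sqrt(-6367) = I*sqrt(6367)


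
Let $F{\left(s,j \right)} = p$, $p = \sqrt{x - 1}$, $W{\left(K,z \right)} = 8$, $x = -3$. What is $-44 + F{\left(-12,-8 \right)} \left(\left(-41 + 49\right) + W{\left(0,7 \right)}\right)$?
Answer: $-44 + 32 i \approx -44.0 + 32.0 i$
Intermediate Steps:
$p = 2 i$ ($p = \sqrt{-3 - 1} = \sqrt{-4} = 2 i \approx 2.0 i$)
$F{\left(s,j \right)} = 2 i$
$-44 + F{\left(-12,-8 \right)} \left(\left(-41 + 49\right) + W{\left(0,7 \right)}\right) = -44 + 2 i \left(\left(-41 + 49\right) + 8\right) = -44 + 2 i \left(8 + 8\right) = -44 + 2 i 16 = -44 + 32 i$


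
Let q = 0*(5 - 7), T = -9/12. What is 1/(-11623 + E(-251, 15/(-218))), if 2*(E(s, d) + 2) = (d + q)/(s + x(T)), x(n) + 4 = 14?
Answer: -105076/1221508485 ≈ -8.6021e-5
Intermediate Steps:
T = -¾ (T = -9*1/12 = -¾ ≈ -0.75000)
x(n) = 10 (x(n) = -4 + 14 = 10)
q = 0 (q = 0*(-2) = 0)
E(s, d) = -2 + d/(2*(10 + s)) (E(s, d) = -2 + ((d + 0)/(s + 10))/2 = -2 + (d/(10 + s))/2 = -2 + d/(2*(10 + s)))
1/(-11623 + E(-251, 15/(-218))) = 1/(-11623 + (-40 + 15/(-218) - 4*(-251))/(2*(10 - 251))) = 1/(-11623 + (½)*(-40 + 15*(-1/218) + 1004)/(-241)) = 1/(-11623 + (½)*(-1/241)*(-40 - 15/218 + 1004)) = 1/(-11623 + (½)*(-1/241)*(210137/218)) = 1/(-11623 - 210137/105076) = 1/(-1221508485/105076) = -105076/1221508485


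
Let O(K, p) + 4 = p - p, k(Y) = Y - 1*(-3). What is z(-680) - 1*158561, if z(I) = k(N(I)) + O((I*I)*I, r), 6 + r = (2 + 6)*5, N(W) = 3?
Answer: -158559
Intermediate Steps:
k(Y) = 3 + Y (k(Y) = Y + 3 = 3 + Y)
r = 34 (r = -6 + (2 + 6)*5 = -6 + 8*5 = -6 + 40 = 34)
O(K, p) = -4 (O(K, p) = -4 + (p - p) = -4 + 0 = -4)
z(I) = 2 (z(I) = (3 + 3) - 4 = 6 - 4 = 2)
z(-680) - 1*158561 = 2 - 1*158561 = 2 - 158561 = -158559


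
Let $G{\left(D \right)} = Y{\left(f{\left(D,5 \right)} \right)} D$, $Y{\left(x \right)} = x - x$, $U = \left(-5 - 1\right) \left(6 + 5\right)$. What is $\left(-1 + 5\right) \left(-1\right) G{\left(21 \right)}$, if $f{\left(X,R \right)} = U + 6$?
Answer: $0$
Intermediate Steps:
$U = -66$ ($U = \left(-6\right) 11 = -66$)
$f{\left(X,R \right)} = -60$ ($f{\left(X,R \right)} = -66 + 6 = -60$)
$Y{\left(x \right)} = 0$
$G{\left(D \right)} = 0$ ($G{\left(D \right)} = 0 D = 0$)
$\left(-1 + 5\right) \left(-1\right) G{\left(21 \right)} = \left(-1 + 5\right) \left(-1\right) 0 = 4 \left(-1\right) 0 = \left(-4\right) 0 = 0$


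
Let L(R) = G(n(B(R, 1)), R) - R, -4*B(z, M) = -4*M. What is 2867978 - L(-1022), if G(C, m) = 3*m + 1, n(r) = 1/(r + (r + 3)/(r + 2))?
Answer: 2870021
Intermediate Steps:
B(z, M) = M (B(z, M) = -(-1)*M = M)
n(r) = 1/(r + (3 + r)/(2 + r))
G(C, m) = 1 + 3*m
L(R) = 1 + 2*R (L(R) = (1 + 3*R) - R = 1 + 2*R)
2867978 - L(-1022) = 2867978 - (1 + 2*(-1022)) = 2867978 - (1 - 2044) = 2867978 - 1*(-2043) = 2867978 + 2043 = 2870021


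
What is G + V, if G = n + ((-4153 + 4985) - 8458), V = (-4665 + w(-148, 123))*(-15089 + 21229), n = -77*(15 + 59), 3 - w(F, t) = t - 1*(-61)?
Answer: -29767764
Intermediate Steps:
w(F, t) = -58 - t (w(F, t) = 3 - (t - 1*(-61)) = 3 - (t + 61) = 3 - (61 + t) = 3 + (-61 - t) = -58 - t)
n = -5698 (n = -77*74 = -5698)
V = -29754440 (V = (-4665 + (-58 - 1*123))*(-15089 + 21229) = (-4665 + (-58 - 123))*6140 = (-4665 - 181)*6140 = -4846*6140 = -29754440)
G = -13324 (G = -5698 + ((-4153 + 4985) - 8458) = -5698 + (832 - 8458) = -5698 - 7626 = -13324)
G + V = -13324 - 29754440 = -29767764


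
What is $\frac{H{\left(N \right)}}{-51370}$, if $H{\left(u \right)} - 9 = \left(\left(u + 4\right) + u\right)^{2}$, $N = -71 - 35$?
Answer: $- \frac{43273}{51370} \approx -0.84238$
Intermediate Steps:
$N = -106$ ($N = -71 - 35 = -106$)
$H{\left(u \right)} = 9 + \left(4 + 2 u\right)^{2}$ ($H{\left(u \right)} = 9 + \left(\left(u + 4\right) + u\right)^{2} = 9 + \left(\left(4 + u\right) + u\right)^{2} = 9 + \left(4 + 2 u\right)^{2}$)
$\frac{H{\left(N \right)}}{-51370} = \frac{9 + 4 \left(2 - 106\right)^{2}}{-51370} = \left(9 + 4 \left(-104\right)^{2}\right) \left(- \frac{1}{51370}\right) = \left(9 + 4 \cdot 10816\right) \left(- \frac{1}{51370}\right) = \left(9 + 43264\right) \left(- \frac{1}{51370}\right) = 43273 \left(- \frac{1}{51370}\right) = - \frac{43273}{51370}$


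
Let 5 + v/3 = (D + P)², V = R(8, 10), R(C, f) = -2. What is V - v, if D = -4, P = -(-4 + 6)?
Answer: -95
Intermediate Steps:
P = -2 (P = -1*2 = -2)
V = -2
v = 93 (v = -15 + 3*(-4 - 2)² = -15 + 3*(-6)² = -15 + 3*36 = -15 + 108 = 93)
V - v = -2 - 1*93 = -2 - 93 = -95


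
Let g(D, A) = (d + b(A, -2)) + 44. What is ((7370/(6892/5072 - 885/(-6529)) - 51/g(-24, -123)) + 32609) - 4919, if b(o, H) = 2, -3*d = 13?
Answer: 50446289021759/1546455875 ≈ 32621.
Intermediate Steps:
d = -13/3 (d = -⅓*13 = -13/3 ≈ -4.3333)
g(D, A) = 125/3 (g(D, A) = (-13/3 + 2) + 44 = -7/3 + 44 = 125/3)
((7370/(6892/5072 - 885/(-6529)) - 51/g(-24, -123)) + 32609) - 4919 = ((7370/(6892/5072 - 885/(-6529)) - 51/125/3) + 32609) - 4919 = ((7370/(6892*(1/5072) - 885*(-1/6529)) - 51*3/125) + 32609) - 4919 = ((7370/(1723/1268 + 885/6529) - 153/125) + 32609) - 4919 = ((7370/(12371647/8278772) - 153/125) + 32609) - 4919 = ((7370*(8278772/12371647) - 153/125) + 32609) - 4919 = ((61014549640/12371647 - 153/125) + 32609) - 4919 = (7624925843009/1546455875 + 32609) - 4919 = 58053305470884/1546455875 - 4919 = 50446289021759/1546455875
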